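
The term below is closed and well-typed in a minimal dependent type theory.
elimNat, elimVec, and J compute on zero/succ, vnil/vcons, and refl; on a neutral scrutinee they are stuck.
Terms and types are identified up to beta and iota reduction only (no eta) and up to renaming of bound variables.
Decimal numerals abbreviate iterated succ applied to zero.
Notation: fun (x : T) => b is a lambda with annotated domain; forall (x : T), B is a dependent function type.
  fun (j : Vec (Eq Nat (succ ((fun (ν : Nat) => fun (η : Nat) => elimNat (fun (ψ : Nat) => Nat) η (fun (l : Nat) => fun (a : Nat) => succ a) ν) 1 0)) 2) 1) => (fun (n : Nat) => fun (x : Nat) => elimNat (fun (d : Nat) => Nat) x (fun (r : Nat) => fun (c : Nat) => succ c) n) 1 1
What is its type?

type:
  forall (j : Vec (Eq Nat 2 2) 1), Nat


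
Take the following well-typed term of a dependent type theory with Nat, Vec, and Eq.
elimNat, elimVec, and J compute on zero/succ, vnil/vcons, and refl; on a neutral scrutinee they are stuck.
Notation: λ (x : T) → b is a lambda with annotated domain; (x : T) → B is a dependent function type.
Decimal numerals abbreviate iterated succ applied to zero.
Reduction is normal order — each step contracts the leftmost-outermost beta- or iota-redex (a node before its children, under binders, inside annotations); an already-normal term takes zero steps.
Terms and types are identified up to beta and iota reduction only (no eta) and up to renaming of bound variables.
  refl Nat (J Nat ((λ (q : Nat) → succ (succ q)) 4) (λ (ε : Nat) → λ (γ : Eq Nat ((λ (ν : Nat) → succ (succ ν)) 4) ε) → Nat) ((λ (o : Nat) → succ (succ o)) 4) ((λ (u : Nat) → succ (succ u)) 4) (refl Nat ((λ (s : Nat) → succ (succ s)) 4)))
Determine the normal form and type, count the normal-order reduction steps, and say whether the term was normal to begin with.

normal form:
  refl Nat 6
type:
  Eq Nat 6 6
reduction steps (normal order): 2
term was already normal: no
first contracted redex: a J iota-redex


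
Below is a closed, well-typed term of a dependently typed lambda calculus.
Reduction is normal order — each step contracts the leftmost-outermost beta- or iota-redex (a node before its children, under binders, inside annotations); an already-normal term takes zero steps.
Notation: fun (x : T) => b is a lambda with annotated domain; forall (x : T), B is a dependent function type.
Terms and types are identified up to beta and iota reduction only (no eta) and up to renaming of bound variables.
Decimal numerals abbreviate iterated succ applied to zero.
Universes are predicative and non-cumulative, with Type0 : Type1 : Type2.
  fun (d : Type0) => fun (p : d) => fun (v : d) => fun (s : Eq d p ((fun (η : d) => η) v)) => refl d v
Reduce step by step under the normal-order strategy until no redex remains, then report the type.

reduction (normal order):
  fun (d : Type0) => fun (p : d) => fun (v : d) => fun (s : Eq d p ((fun (η : d) => η) v)) => refl d v
  ~> fun (d : Type0) => fun (p : d) => fun (v : d) => fun (s : Eq d p v) => refl d v
inferred type:
  forall (d : Type0), forall (p : d), forall (v : d), forall (s : Eq d p v), Eq d v v


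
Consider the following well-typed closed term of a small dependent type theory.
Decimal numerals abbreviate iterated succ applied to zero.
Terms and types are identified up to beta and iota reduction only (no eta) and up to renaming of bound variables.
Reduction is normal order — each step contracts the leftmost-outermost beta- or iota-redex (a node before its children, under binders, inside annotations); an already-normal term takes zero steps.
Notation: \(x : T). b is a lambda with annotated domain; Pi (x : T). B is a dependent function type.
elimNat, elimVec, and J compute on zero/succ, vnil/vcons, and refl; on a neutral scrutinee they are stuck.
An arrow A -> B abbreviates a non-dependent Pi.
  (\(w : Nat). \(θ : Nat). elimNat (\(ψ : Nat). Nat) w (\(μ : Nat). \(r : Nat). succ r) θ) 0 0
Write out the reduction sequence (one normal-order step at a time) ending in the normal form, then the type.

normal-order reduction sequence:
  (\(w : Nat). \(θ : Nat). elimNat (\(ψ : Nat). Nat) w (\(μ : Nat). \(r : Nat). succ r) θ) 0 0
  ~> (\(w : Nat). elimNat (\(θ : Nat). Nat) 0 (\(ψ : Nat). \(μ : Nat). succ μ) w) 0
  ~> elimNat (\(w : Nat). Nat) 0 (\(θ : Nat). \(ψ : Nat). succ ψ) 0
  ~> 0
inferred type:
  Nat


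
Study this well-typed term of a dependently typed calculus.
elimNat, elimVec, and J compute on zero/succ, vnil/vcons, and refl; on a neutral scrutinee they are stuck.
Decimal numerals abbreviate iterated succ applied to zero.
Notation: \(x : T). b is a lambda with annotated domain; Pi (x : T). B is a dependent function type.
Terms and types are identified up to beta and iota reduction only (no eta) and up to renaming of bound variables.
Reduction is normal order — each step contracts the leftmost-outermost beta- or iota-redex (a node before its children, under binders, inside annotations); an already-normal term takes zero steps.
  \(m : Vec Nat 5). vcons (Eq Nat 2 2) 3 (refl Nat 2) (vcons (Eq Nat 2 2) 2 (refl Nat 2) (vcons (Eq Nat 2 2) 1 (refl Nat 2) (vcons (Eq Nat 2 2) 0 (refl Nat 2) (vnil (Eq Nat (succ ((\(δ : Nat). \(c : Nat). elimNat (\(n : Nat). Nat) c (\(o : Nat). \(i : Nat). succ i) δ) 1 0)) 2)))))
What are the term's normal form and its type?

resulting normal form:
  \(m : Vec Nat 5). vcons (Eq Nat 2 2) 3 (refl Nat 2) (vcons (Eq Nat 2 2) 2 (refl Nat 2) (vcons (Eq Nat 2 2) 1 (refl Nat 2) (vcons (Eq Nat 2 2) 0 (refl Nat 2) (vnil (Eq Nat 2 2)))))
the term's type:
  Pi (m : Vec Nat 5). Vec (Eq Nat 2 2) 4


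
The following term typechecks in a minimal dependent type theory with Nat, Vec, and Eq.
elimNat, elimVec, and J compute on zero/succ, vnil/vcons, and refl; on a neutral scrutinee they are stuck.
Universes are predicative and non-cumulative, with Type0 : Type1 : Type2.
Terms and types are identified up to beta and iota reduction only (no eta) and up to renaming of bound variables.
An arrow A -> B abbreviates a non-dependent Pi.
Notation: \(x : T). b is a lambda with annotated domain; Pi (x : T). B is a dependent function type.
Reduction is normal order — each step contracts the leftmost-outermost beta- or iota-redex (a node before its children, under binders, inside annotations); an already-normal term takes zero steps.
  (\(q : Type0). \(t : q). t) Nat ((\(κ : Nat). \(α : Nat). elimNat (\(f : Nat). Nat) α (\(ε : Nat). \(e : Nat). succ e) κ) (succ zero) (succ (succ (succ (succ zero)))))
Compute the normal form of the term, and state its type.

resulting normal form:
  succ (succ (succ (succ (succ zero))))
the term's type:
  Nat


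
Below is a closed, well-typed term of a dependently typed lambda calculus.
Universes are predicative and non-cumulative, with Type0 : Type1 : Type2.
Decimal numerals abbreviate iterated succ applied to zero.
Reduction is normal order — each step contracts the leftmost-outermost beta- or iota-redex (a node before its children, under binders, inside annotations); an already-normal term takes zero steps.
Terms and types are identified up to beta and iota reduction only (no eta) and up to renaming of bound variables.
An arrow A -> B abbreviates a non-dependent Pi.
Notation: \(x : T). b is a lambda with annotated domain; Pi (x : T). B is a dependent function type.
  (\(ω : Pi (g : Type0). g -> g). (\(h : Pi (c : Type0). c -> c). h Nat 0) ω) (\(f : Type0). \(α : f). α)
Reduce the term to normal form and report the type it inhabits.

resulting normal form:
  0
type:
  Nat
observation: 4 normal-order steps normalize the term, beginning with a beta-redex.


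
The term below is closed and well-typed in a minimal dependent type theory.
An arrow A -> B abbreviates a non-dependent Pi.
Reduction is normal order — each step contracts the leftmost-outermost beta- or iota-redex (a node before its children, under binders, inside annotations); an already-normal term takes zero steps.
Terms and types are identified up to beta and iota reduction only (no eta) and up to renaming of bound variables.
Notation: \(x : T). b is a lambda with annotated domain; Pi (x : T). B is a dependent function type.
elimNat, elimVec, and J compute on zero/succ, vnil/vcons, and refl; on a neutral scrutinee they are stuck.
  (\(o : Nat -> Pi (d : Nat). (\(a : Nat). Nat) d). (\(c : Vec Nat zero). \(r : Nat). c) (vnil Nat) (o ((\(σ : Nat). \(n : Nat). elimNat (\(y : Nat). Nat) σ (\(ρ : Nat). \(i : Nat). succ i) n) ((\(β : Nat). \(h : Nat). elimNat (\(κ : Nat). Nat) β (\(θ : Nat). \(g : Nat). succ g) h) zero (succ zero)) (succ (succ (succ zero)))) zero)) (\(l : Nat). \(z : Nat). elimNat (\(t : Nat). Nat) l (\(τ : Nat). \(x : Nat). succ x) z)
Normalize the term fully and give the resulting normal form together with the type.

reduced normal form:
  vnil Nat
type:
  Vec Nat zero


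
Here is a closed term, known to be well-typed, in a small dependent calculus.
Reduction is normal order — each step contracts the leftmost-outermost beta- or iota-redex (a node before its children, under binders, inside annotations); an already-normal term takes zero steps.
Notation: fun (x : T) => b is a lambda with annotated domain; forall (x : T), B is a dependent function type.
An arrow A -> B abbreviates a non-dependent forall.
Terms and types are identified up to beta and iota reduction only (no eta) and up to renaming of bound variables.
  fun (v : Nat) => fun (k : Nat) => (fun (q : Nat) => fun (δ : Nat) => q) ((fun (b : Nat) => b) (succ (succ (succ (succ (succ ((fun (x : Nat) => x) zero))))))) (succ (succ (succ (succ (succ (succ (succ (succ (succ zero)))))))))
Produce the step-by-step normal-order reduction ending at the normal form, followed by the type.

normal-order reduction:
  fun (v : Nat) => fun (k : Nat) => (fun (q : Nat) => fun (δ : Nat) => q) ((fun (b : Nat) => b) (succ (succ (succ (succ (succ ((fun (x : Nat) => x) zero))))))) (succ (succ (succ (succ (succ (succ (succ (succ (succ zero)))))))))
  ~> fun (v : Nat) => fun (k : Nat) => (fun (q : Nat) => (fun (δ : Nat) => δ) (succ (succ (succ (succ (succ ((fun (b : Nat) => b) zero))))))) (succ (succ (succ (succ (succ (succ (succ (succ (succ zero)))))))))
  ~> fun (v : Nat) => fun (k : Nat) => (fun (q : Nat) => q) (succ (succ (succ (succ (succ ((fun (δ : Nat) => δ) zero))))))
  ~> fun (v : Nat) => fun (k : Nat) => succ (succ (succ (succ (succ ((fun (q : Nat) => q) zero)))))
  ~> fun (v : Nat) => fun (k : Nat) => succ (succ (succ (succ (succ zero))))
inferred type:
  Nat -> Nat -> Nat


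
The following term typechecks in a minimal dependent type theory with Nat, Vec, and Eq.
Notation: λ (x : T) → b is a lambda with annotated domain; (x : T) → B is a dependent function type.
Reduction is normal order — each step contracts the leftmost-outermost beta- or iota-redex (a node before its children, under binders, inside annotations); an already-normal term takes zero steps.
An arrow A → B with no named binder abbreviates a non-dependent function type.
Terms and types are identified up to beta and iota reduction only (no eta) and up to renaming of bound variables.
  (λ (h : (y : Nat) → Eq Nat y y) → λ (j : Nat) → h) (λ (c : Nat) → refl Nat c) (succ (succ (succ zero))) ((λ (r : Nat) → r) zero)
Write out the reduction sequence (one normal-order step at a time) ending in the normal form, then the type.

normal-order reduction:
  (λ (h : (y : Nat) → Eq Nat y y) → λ (j : Nat) → h) (λ (c : Nat) → refl Nat c) (succ (succ (succ zero))) ((λ (r : Nat) → r) zero)
  ~> (λ (h : Nat) → λ (y : Nat) → refl Nat y) (succ (succ (succ zero))) ((λ (j : Nat) → j) zero)
  ~> (λ (h : Nat) → refl Nat h) ((λ (y : Nat) → y) zero)
  ~> refl Nat ((λ (h : Nat) → h) zero)
  ~> refl Nat zero
the term's type:
  Eq Nat zero zero


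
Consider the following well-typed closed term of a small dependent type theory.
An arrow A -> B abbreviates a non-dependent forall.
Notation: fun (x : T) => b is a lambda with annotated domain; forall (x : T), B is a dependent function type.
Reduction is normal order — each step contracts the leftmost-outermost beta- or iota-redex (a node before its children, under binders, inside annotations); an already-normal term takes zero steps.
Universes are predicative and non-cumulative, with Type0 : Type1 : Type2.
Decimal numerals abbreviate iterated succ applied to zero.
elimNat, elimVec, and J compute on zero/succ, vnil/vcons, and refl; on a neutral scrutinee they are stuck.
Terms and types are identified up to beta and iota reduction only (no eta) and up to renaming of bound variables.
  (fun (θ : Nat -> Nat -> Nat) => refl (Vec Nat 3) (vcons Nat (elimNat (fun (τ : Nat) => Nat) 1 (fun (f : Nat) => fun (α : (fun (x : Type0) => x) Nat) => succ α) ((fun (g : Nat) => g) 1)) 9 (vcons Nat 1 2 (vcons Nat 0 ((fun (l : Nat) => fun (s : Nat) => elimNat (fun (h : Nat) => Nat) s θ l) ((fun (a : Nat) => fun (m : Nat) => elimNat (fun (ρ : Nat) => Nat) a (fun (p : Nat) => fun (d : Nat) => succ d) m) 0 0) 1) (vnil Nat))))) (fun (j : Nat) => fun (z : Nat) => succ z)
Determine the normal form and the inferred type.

normal form:
  refl (Vec Nat 3) (vcons Nat 2 9 (vcons Nat 1 2 (vcons Nat 0 1 (vnil Nat))))
inferred type:
  Eq (Vec Nat 3) (vcons Nat 2 9 (vcons Nat 1 2 (vcons Nat 0 1 (vnil Nat)))) (vcons Nat 2 9 (vcons Nat 1 2 (vcons Nat 0 1 (vnil Nat))))
observation: contracting a beta-redex first, the term normalizes in 13 steps.


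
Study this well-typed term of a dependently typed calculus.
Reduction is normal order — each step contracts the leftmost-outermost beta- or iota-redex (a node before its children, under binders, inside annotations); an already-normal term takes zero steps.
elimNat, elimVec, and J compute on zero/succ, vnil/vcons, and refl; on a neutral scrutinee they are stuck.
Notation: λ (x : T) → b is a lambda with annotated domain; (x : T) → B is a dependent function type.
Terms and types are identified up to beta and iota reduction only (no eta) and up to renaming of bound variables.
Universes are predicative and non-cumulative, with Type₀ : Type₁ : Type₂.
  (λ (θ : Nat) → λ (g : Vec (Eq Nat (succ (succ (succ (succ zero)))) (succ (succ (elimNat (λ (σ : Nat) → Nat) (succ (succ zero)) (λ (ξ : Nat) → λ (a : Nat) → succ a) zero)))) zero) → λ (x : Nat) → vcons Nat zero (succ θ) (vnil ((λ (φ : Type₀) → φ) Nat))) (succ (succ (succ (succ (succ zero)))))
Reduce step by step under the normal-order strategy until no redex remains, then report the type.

normal-order reduction sequence:
  (λ (θ : Nat) → λ (g : Vec (Eq Nat (succ (succ (succ (succ zero)))) (succ (succ (elimNat (λ (σ : Nat) → Nat) (succ (succ zero)) (λ (ξ : Nat) → λ (a : Nat) → succ a) zero)))) zero) → λ (x : Nat) → vcons Nat zero (succ θ) (vnil ((λ (φ : Type₀) → φ) Nat))) (succ (succ (succ (succ (succ zero)))))
  ~> λ (θ : Vec (Eq Nat (succ (succ (succ (succ zero)))) (succ (succ (elimNat (λ (g : Nat) → Nat) (succ (succ zero)) (λ (σ : Nat) → λ (ξ : Nat) → succ ξ) zero)))) zero) → λ (a : Nat) → vcons Nat zero (succ (succ (succ (succ (succ (succ zero)))))) (vnil ((λ (x : Type₀) → x) Nat))
  ~> λ (θ : Vec (Eq Nat (succ (succ (succ (succ zero)))) (succ (succ (succ (succ zero))))) zero) → λ (g : Nat) → vcons Nat zero (succ (succ (succ (succ (succ (succ zero)))))) (vnil ((λ (σ : Type₀) → σ) Nat))
  ~> λ (θ : Vec (Eq Nat (succ (succ (succ (succ zero)))) (succ (succ (succ (succ zero))))) zero) → λ (g : Nat) → vcons Nat zero (succ (succ (succ (succ (succ (succ zero)))))) (vnil Nat)
the term's type:
  (θ : Vec (Eq Nat (succ (succ (succ (succ zero)))) (succ (succ (succ (succ zero))))) zero) → (g : Nat) → Vec Nat (succ zero)


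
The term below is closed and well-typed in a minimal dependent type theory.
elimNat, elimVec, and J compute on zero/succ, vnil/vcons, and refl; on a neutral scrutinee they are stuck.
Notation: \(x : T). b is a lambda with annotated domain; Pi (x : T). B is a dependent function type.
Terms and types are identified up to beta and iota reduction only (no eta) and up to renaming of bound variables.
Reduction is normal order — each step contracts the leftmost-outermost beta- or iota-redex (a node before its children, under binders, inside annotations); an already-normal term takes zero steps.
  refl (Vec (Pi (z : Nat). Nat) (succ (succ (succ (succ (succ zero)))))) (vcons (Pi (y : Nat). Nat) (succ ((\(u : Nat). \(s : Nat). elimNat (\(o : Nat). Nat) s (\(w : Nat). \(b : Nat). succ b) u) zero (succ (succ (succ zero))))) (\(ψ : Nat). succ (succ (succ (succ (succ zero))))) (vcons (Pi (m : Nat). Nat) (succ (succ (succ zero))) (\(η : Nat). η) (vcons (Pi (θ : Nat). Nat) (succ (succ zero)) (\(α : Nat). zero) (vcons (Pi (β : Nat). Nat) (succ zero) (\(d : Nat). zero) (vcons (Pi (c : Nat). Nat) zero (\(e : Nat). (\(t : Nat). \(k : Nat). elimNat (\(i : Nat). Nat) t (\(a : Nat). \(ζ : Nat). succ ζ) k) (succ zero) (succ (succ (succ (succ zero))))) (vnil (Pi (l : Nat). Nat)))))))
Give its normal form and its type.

normal form:
  refl (Vec (Pi (z : Nat). Nat) (succ (succ (succ (succ (succ zero)))))) (vcons (Pi (y : Nat). Nat) (succ (succ (succ (succ zero)))) (\(u : Nat). succ (succ (succ (succ (succ zero))))) (vcons (Pi (s : Nat). Nat) (succ (succ (succ zero))) (\(o : Nat). o) (vcons (Pi (w : Nat). Nat) (succ (succ zero)) (\(b : Nat). zero) (vcons (Pi (ψ : Nat). Nat) (succ zero) (\(m : Nat). zero) (vcons (Pi (η : Nat). Nat) zero (\(θ : Nat). succ (succ (succ (succ (succ zero))))) (vnil (Pi (α : Nat). Nat)))))))
inferred type:
  Eq (Vec (Pi (z : Nat). Nat) (succ (succ (succ (succ (succ zero)))))) (vcons (Pi (y : Nat). Nat) (succ (succ (succ (succ zero)))) (\(u : Nat). succ (succ (succ (succ (succ zero))))) (vcons (Pi (s : Nat). Nat) (succ (succ (succ zero))) (\(o : Nat). o) (vcons (Pi (w : Nat). Nat) (succ (succ zero)) (\(b : Nat). zero) (vcons (Pi (ψ : Nat). Nat) (succ zero) (\(m : Nat). zero) (vcons (Pi (η : Nat). Nat) zero (\(θ : Nat). succ (succ (succ (succ (succ zero))))) (vnil (Pi (α : Nat). Nat))))))) (vcons (Pi (β : Nat). Nat) (succ (succ (succ (succ zero)))) (\(d : Nat). succ (succ (succ (succ (succ zero))))) (vcons (Pi (c : Nat). Nat) (succ (succ (succ zero))) (\(e : Nat). e) (vcons (Pi (t : Nat). Nat) (succ (succ zero)) (\(k : Nat). zero) (vcons (Pi (i : Nat). Nat) (succ zero) (\(a : Nat). zero) (vcons (Pi (ζ : Nat). Nat) zero (\(l : Nat). succ (succ (succ (succ (succ zero))))) (vnil (Pi (χ : Nat). Nat)))))))
observation: normalization takes exactly 18 steps under the normal-order strategy.


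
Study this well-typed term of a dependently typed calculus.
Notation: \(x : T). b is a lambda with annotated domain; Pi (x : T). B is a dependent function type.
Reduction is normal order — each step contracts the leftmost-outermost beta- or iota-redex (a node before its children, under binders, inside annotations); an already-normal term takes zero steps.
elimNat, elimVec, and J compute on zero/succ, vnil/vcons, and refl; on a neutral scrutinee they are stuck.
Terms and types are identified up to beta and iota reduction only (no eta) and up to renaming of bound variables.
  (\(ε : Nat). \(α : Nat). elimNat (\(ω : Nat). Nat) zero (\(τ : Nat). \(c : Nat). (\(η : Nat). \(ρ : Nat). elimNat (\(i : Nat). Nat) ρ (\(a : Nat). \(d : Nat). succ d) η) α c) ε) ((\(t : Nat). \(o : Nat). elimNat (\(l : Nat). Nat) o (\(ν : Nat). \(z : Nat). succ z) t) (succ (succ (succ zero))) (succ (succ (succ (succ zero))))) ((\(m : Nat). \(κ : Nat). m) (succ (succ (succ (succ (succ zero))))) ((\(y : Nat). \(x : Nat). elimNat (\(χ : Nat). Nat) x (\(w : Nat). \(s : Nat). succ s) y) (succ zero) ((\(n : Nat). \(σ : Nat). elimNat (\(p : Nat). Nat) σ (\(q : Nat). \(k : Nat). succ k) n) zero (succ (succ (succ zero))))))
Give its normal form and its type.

resulting normal form:
  succ (succ (succ (succ (succ (succ (succ (succ (succ (succ (succ (succ (succ (succ (succ (succ (succ (succ (succ (succ (succ (succ (succ (succ (succ (succ (succ (succ (succ (succ (succ (succ (succ (succ (succ zero))))))))))))))))))))))))))))))))))
inferred type:
  Nat
observation: the leftmost-outermost redex is a beta-redex, and normalization takes 56 steps.


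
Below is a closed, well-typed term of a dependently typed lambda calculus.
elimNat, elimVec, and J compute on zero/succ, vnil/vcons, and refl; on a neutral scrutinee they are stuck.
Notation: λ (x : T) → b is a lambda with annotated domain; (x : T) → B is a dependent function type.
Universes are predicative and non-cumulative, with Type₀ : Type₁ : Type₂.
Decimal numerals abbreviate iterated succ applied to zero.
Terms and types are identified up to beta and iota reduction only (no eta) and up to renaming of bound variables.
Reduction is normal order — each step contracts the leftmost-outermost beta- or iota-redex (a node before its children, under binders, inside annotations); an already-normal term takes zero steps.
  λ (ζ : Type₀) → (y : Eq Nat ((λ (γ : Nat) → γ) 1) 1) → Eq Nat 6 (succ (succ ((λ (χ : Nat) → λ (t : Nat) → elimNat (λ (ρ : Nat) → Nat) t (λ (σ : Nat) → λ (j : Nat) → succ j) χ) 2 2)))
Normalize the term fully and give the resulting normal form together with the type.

reduced normal form:
  λ (ζ : Type₀) → (y : Eq Nat 1 1) → Eq Nat 6 6
type:
  (ζ : Type₀) → Type₀


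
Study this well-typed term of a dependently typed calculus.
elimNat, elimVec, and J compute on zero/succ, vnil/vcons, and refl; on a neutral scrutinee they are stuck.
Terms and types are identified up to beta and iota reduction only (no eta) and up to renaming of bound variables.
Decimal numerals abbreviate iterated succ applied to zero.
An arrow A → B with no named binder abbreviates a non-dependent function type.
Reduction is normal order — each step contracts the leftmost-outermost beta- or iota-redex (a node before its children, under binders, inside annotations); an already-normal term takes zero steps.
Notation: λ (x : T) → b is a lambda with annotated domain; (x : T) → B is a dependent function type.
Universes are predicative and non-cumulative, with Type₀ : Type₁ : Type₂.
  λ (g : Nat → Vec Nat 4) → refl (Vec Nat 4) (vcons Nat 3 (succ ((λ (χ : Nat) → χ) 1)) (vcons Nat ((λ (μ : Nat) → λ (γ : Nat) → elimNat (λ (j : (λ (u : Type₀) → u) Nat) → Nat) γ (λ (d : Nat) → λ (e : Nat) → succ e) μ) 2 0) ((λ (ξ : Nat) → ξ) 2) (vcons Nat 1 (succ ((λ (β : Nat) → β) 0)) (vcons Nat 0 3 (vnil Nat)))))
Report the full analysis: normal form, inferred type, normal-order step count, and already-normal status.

resulting normal form:
  λ (g : Nat → Vec Nat 4) → refl (Vec Nat 4) (vcons Nat 3 2 (vcons Nat 2 2 (vcons Nat 1 1 (vcons Nat 0 3 (vnil Nat)))))
the term's type:
  (Nat → Vec Nat 4) → Eq (Vec Nat 4) (vcons Nat 3 2 (vcons Nat 2 2 (vcons Nat 1 1 (vcons Nat 0 3 (vnil Nat))))) (vcons Nat 3 2 (vcons Nat 2 2 (vcons Nat 1 1 (vcons Nat 0 3 (vnil Nat)))))
steps to reach normal form (normal order): 12
already normal: no
first redex: a beta-redex


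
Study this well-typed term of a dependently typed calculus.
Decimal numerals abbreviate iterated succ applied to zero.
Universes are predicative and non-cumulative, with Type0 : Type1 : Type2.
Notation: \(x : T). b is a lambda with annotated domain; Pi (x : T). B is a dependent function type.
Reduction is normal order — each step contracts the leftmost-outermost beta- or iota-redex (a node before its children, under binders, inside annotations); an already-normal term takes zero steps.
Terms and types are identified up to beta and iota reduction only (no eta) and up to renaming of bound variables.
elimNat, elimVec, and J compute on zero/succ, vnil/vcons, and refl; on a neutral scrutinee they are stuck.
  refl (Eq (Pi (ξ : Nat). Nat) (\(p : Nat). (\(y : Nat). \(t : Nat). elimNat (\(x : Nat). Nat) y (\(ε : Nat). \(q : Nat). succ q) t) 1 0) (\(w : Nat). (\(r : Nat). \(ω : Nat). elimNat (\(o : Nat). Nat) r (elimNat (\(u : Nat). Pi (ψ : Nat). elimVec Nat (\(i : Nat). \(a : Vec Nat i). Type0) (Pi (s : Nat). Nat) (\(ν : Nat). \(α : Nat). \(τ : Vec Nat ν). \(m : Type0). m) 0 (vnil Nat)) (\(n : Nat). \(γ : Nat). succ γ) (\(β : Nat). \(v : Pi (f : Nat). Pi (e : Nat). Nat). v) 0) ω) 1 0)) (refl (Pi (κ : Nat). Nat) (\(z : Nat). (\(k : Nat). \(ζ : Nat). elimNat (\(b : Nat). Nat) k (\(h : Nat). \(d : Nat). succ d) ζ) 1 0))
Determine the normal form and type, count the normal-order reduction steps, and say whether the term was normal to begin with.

resulting normal form:
  refl (Eq (Pi (ξ : Nat). Nat) (\(p : Nat). 1) (\(y : Nat). 1)) (refl (Pi (t : Nat). Nat) (\(x : Nat). 1))
the term's type:
  Eq (Eq (Pi (ξ : Nat). Nat) (\(p : Nat). 1) (\(y : Nat). 1)) (refl (Pi (t : Nat). Nat) (\(x : Nat). 1)) (refl (Pi (ε : Nat). Nat) (\(q : Nat). 1))
reduction steps (normal order): 9
already normal: no
first redex: a beta-redex


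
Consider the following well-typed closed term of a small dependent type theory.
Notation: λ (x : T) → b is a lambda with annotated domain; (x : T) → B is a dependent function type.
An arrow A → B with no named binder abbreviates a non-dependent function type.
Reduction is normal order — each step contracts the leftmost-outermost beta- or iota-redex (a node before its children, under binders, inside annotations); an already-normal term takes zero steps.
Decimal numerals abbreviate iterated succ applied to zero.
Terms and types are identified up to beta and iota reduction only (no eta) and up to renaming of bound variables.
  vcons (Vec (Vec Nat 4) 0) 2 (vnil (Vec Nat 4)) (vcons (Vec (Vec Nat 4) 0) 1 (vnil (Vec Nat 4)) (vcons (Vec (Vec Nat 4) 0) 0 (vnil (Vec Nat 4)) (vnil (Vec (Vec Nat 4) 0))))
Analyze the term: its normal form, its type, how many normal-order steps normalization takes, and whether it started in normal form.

normal form:
  vcons (Vec (Vec Nat 4) 0) 2 (vnil (Vec Nat 4)) (vcons (Vec (Vec Nat 4) 0) 1 (vnil (Vec Nat 4)) (vcons (Vec (Vec Nat 4) 0) 0 (vnil (Vec Nat 4)) (vnil (Vec (Vec Nat 4) 0))))
type:
  Vec (Vec (Vec Nat 4) 0) 3
normal-order step count: 0
started in normal form: yes


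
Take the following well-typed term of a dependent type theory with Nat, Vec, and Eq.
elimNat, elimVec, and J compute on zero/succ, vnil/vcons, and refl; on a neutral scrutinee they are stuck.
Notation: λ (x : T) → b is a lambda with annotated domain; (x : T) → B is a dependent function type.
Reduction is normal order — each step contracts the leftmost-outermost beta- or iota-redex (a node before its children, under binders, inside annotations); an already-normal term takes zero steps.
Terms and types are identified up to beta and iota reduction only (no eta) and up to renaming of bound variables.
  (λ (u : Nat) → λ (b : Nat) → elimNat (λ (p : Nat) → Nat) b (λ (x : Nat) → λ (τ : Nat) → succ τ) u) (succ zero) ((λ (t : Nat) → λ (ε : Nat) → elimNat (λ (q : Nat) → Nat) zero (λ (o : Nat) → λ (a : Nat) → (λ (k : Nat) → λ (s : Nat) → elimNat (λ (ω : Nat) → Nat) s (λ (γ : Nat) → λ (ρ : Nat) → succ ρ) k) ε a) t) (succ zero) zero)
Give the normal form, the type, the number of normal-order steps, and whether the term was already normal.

resulting normal form:
  succ zero
the term's type:
  Nat
steps to reach normal form (normal order): 15
started in normal form: no
first redex: a beta-redex


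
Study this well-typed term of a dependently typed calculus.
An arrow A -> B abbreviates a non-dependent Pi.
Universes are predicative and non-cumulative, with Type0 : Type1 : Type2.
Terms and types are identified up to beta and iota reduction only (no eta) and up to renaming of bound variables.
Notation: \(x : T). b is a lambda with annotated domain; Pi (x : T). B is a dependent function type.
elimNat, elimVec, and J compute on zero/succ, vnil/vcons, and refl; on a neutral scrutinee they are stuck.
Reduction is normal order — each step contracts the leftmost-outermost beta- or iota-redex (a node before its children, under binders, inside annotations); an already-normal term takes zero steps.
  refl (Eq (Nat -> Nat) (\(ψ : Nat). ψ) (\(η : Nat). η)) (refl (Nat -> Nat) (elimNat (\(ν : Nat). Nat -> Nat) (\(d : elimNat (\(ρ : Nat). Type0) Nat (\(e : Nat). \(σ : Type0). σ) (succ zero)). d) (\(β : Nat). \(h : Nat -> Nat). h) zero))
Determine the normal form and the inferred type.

reduced normal form:
  refl (Eq (Nat -> Nat) (\(ψ : Nat). ψ) (\(η : Nat). η)) (refl (Nat -> Nat) (\(ν : Nat). ν))
the term's type:
  Eq (Eq (Nat -> Nat) (\(ψ : Nat). ψ) (\(η : Nat). η)) (refl (Nat -> Nat) (\(ν : Nat). ν)) (refl (Nat -> Nat) (\(d : Nat). d))
observation: contracting an elimNat iota-redex first, the term normalizes in 5 steps.


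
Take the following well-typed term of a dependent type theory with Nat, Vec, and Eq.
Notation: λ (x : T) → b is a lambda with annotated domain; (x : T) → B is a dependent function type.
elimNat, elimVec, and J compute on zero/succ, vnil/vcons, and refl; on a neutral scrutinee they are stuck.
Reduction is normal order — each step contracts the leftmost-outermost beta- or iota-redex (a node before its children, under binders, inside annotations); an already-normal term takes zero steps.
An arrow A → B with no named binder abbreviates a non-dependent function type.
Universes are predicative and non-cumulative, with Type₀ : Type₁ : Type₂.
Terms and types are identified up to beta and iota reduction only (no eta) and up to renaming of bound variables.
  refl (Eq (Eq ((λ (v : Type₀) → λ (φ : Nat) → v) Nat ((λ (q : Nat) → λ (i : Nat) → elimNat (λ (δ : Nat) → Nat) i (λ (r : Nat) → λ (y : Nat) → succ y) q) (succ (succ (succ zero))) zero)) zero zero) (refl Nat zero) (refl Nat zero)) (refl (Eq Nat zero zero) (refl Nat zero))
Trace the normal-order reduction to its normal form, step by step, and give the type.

normal-order reduction sequence:
  refl (Eq (Eq ((λ (v : Type₀) → λ (φ : Nat) → v) Nat ((λ (q : Nat) → λ (i : Nat) → elimNat (λ (δ : Nat) → Nat) i (λ (r : Nat) → λ (y : Nat) → succ y) q) (succ (succ (succ zero))) zero)) zero zero) (refl Nat zero) (refl Nat zero)) (refl (Eq Nat zero zero) (refl Nat zero))
  ~> refl (Eq (Eq ((λ (v : Nat) → Nat) ((λ (φ : Nat) → λ (q : Nat) → elimNat (λ (i : Nat) → Nat) q (λ (δ : Nat) → λ (r : Nat) → succ r) φ) (succ (succ (succ zero))) zero)) zero zero) (refl Nat zero) (refl Nat zero)) (refl (Eq Nat zero zero) (refl Nat zero))
  ~> refl (Eq (Eq Nat zero zero) (refl Nat zero) (refl Nat zero)) (refl (Eq Nat zero zero) (refl Nat zero))
inferred type:
  Eq (Eq (Eq Nat zero zero) (refl Nat zero) (refl Nat zero)) (refl (Eq Nat zero zero) (refl Nat zero)) (refl (Eq Nat zero zero) (refl Nat zero))


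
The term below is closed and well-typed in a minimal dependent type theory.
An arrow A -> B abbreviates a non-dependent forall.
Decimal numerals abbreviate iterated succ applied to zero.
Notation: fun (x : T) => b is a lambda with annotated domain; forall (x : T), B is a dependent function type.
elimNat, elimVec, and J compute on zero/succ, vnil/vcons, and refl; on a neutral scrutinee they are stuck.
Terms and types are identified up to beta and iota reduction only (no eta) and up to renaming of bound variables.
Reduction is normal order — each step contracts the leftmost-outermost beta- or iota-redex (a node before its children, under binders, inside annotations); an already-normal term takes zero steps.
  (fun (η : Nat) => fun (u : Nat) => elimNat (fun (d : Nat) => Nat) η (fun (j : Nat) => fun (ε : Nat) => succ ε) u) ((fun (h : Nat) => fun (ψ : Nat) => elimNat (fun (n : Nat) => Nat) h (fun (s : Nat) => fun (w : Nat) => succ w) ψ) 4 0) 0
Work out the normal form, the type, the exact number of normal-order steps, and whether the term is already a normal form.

resulting normal form:
  4
inferred type:
  Nat
steps to reach normal form (normal order): 6
started in normal form: no
first redex: a beta-redex


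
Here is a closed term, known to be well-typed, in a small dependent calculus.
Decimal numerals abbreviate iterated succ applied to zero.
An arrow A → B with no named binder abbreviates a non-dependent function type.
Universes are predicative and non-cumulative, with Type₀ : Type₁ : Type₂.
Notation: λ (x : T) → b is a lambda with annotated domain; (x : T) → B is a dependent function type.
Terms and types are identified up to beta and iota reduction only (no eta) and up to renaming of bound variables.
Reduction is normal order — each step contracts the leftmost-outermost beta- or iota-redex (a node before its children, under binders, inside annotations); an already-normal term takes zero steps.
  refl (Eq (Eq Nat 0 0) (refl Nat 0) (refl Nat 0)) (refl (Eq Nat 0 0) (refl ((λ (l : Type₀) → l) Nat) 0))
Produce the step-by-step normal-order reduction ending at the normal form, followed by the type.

normal-order reduction:
  refl (Eq (Eq Nat 0 0) (refl Nat 0) (refl Nat 0)) (refl (Eq Nat 0 0) (refl ((λ (l : Type₀) → l) Nat) 0))
  ~> refl (Eq (Eq Nat 0 0) (refl Nat 0) (refl Nat 0)) (refl (Eq Nat 0 0) (refl Nat 0))
type:
  Eq (Eq (Eq Nat 0 0) (refl Nat 0) (refl Nat 0)) (refl (Eq Nat 0 0) (refl Nat 0)) (refl (Eq Nat 0 0) (refl Nat 0))


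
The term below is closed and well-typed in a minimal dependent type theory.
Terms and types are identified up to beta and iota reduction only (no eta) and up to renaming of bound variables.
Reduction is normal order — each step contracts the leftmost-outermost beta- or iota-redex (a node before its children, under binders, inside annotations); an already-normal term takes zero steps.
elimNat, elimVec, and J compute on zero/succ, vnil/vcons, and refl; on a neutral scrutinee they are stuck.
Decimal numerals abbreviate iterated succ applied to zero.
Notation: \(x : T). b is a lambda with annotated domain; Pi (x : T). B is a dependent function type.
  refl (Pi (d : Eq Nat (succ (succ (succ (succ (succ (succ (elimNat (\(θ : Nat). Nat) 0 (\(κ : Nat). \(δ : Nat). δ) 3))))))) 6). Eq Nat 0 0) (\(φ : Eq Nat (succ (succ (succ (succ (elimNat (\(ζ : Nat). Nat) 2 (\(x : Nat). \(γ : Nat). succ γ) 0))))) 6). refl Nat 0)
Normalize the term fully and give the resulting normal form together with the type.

resulting normal form:
  refl (Pi (d : Eq Nat 6 6). Eq Nat 0 0) (\(θ : Eq Nat 6 6). refl Nat 0)
inferred type:
  Eq (Pi (d : Eq Nat 6 6). Eq Nat 0 0) (\(θ : Eq Nat 6 6). refl Nat 0) (\(κ : Eq Nat 6 6). refl Nat 0)
observation: 11 normal-order steps normalize the term, beginning with an elimNat iota-redex.


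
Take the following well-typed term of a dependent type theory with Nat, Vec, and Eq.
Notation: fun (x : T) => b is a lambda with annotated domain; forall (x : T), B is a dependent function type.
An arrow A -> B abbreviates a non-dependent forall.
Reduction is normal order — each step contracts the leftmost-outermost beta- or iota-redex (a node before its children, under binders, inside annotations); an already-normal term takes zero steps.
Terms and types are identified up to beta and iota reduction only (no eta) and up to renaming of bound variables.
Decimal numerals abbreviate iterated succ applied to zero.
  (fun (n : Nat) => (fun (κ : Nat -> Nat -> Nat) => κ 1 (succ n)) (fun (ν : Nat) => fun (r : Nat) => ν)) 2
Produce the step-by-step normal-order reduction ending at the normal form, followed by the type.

normal-order reduction:
  (fun (n : Nat) => (fun (κ : Nat -> Nat -> Nat) => κ 1 (succ n)) (fun (ν : Nat) => fun (r : Nat) => ν)) 2
  ~> (fun (n : Nat -> Nat -> Nat) => n 1 3) (fun (κ : Nat) => fun (ν : Nat) => κ)
  ~> (fun (n : Nat) => fun (κ : Nat) => n) 1 3
  ~> (fun (n : Nat) => 1) 3
  ~> 1
inferred type:
  Nat


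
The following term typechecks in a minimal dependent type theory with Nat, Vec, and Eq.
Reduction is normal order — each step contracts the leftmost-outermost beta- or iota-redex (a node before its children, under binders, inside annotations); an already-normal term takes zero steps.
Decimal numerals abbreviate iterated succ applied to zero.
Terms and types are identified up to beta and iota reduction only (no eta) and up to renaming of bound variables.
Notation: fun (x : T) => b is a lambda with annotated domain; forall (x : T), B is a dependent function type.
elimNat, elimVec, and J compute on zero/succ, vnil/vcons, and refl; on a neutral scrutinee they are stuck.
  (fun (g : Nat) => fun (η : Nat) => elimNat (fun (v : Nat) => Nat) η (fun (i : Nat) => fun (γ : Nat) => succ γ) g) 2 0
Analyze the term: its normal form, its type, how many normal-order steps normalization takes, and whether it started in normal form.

normal form:
  2
inferred type:
  Nat
normal-order step count: 9
already normal: no
first redex: a beta-redex


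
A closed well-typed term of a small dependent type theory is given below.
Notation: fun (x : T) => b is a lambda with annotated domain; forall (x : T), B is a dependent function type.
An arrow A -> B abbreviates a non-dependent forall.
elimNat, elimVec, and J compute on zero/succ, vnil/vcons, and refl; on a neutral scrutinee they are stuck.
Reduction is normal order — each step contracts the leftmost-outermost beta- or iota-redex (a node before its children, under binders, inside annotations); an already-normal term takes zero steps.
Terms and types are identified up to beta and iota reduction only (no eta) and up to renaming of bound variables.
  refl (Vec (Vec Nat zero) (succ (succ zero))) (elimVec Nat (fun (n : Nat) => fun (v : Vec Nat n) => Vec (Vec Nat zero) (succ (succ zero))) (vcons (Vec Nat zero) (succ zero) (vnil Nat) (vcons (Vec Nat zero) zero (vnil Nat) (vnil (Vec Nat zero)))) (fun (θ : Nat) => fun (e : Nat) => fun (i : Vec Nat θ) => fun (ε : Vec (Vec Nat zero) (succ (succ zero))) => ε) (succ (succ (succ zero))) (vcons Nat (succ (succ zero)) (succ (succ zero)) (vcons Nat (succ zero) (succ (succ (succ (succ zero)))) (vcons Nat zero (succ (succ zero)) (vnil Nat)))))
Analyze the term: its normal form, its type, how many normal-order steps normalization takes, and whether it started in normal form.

resulting normal form:
  refl (Vec (Vec Nat zero) (succ (succ zero))) (vcons (Vec Nat zero) (succ zero) (vnil Nat) (vcons (Vec Nat zero) zero (vnil Nat) (vnil (Vec Nat zero))))
the term's type:
  Eq (Vec (Vec Nat zero) (succ (succ zero))) (vcons (Vec Nat zero) (succ zero) (vnil Nat) (vcons (Vec Nat zero) zero (vnil Nat) (vnil (Vec Nat zero)))) (vcons (Vec Nat zero) (succ zero) (vnil Nat) (vcons (Vec Nat zero) zero (vnil Nat) (vnil (Vec Nat zero))))
normal-order step count: 16
term was already normal: no
first contracted redex: an elimVec iota-redex


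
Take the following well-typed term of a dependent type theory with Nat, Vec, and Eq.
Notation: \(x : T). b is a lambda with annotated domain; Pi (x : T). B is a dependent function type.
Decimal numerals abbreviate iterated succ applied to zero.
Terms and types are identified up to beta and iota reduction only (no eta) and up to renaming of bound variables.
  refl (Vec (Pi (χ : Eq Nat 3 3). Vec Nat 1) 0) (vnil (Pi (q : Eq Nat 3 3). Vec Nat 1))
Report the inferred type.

type:
  Eq (Vec (Pi (χ : Eq Nat 3 3). Vec Nat 1) 0) (vnil (Pi (q : Eq Nat 3 3). Vec Nat 1)) (vnil (Pi (β : Eq Nat 3 3). Vec Nat 1))


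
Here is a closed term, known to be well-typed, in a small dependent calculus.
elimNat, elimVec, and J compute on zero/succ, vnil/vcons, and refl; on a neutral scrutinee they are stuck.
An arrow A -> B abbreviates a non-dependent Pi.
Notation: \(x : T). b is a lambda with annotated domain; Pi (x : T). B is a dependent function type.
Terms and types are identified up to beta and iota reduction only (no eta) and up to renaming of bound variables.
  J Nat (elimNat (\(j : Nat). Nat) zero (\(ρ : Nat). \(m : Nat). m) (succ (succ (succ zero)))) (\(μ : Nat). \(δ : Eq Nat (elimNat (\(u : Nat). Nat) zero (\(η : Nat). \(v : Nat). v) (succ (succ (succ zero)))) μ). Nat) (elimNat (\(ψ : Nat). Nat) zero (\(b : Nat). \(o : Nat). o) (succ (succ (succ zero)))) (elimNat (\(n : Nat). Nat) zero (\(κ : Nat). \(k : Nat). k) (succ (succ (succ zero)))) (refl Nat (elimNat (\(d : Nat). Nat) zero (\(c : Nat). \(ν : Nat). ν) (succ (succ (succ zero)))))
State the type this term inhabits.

inferred type:
  Nat


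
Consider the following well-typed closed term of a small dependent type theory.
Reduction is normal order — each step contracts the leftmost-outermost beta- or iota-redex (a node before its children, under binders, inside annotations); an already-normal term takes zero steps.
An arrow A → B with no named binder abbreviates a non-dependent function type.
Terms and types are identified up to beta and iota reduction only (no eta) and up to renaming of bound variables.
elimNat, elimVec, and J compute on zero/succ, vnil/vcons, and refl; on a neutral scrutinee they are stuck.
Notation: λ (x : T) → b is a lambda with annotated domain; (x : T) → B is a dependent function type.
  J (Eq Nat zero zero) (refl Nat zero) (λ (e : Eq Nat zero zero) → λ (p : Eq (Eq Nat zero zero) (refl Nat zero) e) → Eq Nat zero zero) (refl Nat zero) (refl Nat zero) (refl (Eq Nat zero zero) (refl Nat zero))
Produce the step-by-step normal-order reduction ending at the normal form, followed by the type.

reduction (normal order):
  J (Eq Nat zero zero) (refl Nat zero) (λ (e : Eq Nat zero zero) → λ (p : Eq (Eq Nat zero zero) (refl Nat zero) e) → Eq Nat zero zero) (refl Nat zero) (refl Nat zero) (refl (Eq Nat zero zero) (refl Nat zero))
  ~> refl Nat zero
inferred type:
  Eq Nat zero zero
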